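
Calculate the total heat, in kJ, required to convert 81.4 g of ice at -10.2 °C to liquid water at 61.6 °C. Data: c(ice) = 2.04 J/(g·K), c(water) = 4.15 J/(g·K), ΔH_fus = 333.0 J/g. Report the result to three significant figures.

q = 49.6 kJ

q1 (heat ice -10.2→0.0 °C): 81.4 × 2.04 × 10.2 = 1694 J
q2 (melt at 0 °C): 81.4 × 333.0 = 27106 J
q3 (heat water 0.0→61.6 °C): 81.4 × 4.15 × 61.6 = 20809 J
Total: 1694 + 27106 + 20809 = 49609 J = 49.6 kJ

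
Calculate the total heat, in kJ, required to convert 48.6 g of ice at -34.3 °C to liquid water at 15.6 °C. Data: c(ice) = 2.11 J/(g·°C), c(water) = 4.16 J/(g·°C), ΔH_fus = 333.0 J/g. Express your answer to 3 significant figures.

q = 22.9 kJ

q1 (heat ice -34.3→0.0 °C): 48.6 × 2.11 × 34.3 = 3517 J
q2 (melt at 0 °C): 48.6 × 333.0 = 16184 J
q3 (heat water 0.0→15.6 °C): 48.6 × 4.16 × 15.6 = 3154 J
Total: 3517 + 16184 + 3154 = 22855 J = 22.9 kJ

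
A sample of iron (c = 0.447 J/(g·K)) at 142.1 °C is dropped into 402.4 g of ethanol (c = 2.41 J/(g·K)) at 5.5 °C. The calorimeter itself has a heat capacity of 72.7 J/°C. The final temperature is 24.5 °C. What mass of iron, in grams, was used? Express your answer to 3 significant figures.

q_gained = (402.4 × 2.41 + 72.7) × (24.5 − 5.5) = 19810 J
q_lost = m × 0.447 × (142.1 − 24.5) = 52.5672 m
m = 19810 / 52.5672 = 377 g

m = 377 g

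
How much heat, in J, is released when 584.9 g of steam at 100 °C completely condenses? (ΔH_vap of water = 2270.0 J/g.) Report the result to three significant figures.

q = 1330000 J

q = m × ΔH_vap = 584.9 × 2270.0 = 1328000 J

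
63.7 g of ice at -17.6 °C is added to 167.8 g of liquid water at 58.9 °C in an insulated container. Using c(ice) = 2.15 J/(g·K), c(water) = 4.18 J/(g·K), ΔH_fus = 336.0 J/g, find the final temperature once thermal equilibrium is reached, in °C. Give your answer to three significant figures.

T_f = 18.1 °C

Heat to bring ice to 0 °C and melt it: q₁ = 63.7×2.15×17.6 + 63.7×336.0 = 23814 J
Heat the water can supply cooling to 0 °C: 167.8×4.18×58.9 = 41312.7 J > q₁, so all ice melts.
Energy balance: 167.8×4.18×(58.9 − T) = 23814 + 63.7×4.18×(T − 0)
701.404(58.9 − T) = 23814 + 266.266 T
41312.7 − 23814 = 967.670 T
T = 17498.7 / 967.670 = 18.08 °C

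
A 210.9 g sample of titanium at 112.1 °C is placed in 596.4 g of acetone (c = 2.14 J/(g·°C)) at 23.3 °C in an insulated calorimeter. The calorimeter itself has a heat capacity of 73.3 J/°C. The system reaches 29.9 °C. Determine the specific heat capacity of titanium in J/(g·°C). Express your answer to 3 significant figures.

q_gained = (596.4 × 2.14 + 73.3) × (29.9 − 23.3) = 8907 J
q_lost = 210.9 × c × (112.1 − 29.9) = 17335.98 c
Set equal: c = 8907 / 17335.98 = 0.514 J/(g·°C)

c = 0.514 J/(g·°C)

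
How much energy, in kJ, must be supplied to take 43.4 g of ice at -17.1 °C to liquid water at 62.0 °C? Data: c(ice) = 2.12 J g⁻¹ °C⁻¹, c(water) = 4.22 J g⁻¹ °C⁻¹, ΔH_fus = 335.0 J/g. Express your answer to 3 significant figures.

q = 27.5 kJ

q1 (heat ice -17.1→0.0 °C): 43.4 × 2.12 × 17.1 = 1573 J
q2 (melt at 0 °C): 43.4 × 335.0 = 14539 J
q3 (heat water 0.0→62.0 °C): 43.4 × 4.22 × 62.0 = 11355 J
Total: 1573 + 14539 + 11355 = 27467 J = 27.5 kJ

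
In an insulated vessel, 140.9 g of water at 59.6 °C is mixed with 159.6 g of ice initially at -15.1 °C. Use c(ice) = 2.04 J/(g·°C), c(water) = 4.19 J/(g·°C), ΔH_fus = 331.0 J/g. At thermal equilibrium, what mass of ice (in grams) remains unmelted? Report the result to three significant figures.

m_ice remaining = 68.2 g

Heat to warm all ice to 0 °C: 159.6×2.04×15.1 = 4916.3 J
Heat released by water cooling to 0 °C: 140.9×4.19×59.6 = 35186 J
35186 J < 4916.3 + 159.6×331.0 = 57743.9 J, so not all ice melts; final T = 0 °C.
Heat left for melting: 35186 − 4916.3 = 30269.7 J
Mass melted = 30269.7 / 331.0 = 91.45 g
Ice remaining = 159.6 − 91.45 = 68.15 g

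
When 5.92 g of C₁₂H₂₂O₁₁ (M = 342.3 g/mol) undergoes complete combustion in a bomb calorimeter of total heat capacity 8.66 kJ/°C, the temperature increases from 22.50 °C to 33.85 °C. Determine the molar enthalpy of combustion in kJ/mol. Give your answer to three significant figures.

ΔT = 33.85 − 22.50 = 11.35 °C
q_cal = C_cal × ΔT = 8.66 × 11.35 = 98.291 kJ
n = 5.92 / 342.3 = 0.01729 mol
q_rxn = −q_cal = -98.291 kJ
ΔH = -98.291 / 0.01729 = -5684.8 kJ/mol

ΔH = -5680 kJ/mol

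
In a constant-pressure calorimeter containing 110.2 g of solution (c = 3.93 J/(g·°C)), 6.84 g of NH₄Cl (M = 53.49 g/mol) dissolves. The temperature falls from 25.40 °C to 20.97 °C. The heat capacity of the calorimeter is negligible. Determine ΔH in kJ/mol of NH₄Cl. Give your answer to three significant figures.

ΔH = 15.0 kJ/mol

|ΔT| = |20.97 − 25.40| = 4.43 °C
|q_surr| = (110.2 × 3.93) × 4.43 = 433.086 × 4.43 = 1919 J
n(NH₄Cl) = 6.84 / 53.49 = 0.1279 mol
Temperature fell, so q_rxn = +|q_surr| = 1.919 kJ
ΔH = q_rxn / n = 15.00 kJ/mol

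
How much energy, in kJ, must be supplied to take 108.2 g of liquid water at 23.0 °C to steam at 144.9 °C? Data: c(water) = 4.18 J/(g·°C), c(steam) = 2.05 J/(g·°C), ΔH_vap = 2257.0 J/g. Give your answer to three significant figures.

q1 (heat water 23.0→100.0 °C): 108.2 × 4.18 × 77.0 = 34825 J
q2 (vaporize at 100 °C): 108.2 × 2257.0 = 244207 J
q3 (heat steam 100.0→144.9 °C): 108.2 × 2.05 × 44.9 = 9959 J
Total: 34825 + 244207 + 9959 = 288991 J = 289 kJ

q = 289 kJ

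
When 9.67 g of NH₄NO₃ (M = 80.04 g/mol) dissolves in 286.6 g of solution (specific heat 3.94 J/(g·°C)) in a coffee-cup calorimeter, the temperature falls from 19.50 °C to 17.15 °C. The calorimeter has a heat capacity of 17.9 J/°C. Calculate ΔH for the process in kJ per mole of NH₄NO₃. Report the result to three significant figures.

ΔH = 22.3 kJ/mol

|ΔT| = |17.15 − 19.50| = 2.35 °C
|q_surr| = (286.6 × 3.94 + 17.9) × 2.35 = 1147.104 × 2.35 = 2696 J
n(NH₄NO₃) = 9.67 / 80.04 = 0.1208 mol
Temperature fell, so q_rxn = +|q_surr| = 2.696 kJ
ΔH = q_rxn / n = 22.32 kJ/mol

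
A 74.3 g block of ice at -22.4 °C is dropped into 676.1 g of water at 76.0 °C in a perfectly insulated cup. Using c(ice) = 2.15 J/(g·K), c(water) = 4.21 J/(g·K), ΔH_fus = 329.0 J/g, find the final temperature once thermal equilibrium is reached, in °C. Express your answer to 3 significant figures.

T_f = 59.6 °C

Heat to bring ice to 0 °C and melt it: q₁ = 74.3×2.15×22.4 + 74.3×329.0 = 28023 J
Heat the water can supply cooling to 0 °C: 676.1×4.21×76.0 = 216325 J > q₁, so all ice melts.
Energy balance: 676.1×4.21×(76.0 − T) = 28023 + 74.3×4.21×(T − 0)
2846.381(76.0 − T) = 28023 + 312.803 T
216325 − 28023 = 3159.184 T
T = 188302 / 3159.184 = 59.60 °C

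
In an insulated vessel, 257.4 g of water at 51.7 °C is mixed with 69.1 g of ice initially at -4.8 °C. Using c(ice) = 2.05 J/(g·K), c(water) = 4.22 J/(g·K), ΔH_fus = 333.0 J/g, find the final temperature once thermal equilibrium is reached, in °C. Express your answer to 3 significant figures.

Heat to bring ice to 0 °C and melt it: q₁ = 69.1×2.05×4.8 + 69.1×333.0 = 23690 J
Heat the water can supply cooling to 0 °C: 257.4×4.22×51.7 = 56158.0 J > q₁, so all ice melts.
Energy balance: 257.4×4.22×(51.7 − T) = 23690 + 69.1×4.22×(T − 0)
1086.228(51.7 − T) = 23690 + 291.602 T
56158.0 − 23690 = 1377.830 T
T = 32468.0 / 1377.830 = 23.56 °C

T_f = 23.6 °C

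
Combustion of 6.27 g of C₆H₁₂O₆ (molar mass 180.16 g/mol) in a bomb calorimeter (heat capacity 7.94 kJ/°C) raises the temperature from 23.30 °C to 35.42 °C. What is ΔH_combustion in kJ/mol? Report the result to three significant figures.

ΔH = -2770 kJ/mol

ΔT = 35.42 − 23.30 = 12.12 °C
q_cal = C_cal × ΔT = 7.94 × 12.12 = 96.2328 kJ
n = 6.27 / 180.16 = 0.03480 mol
q_rxn = −q_cal = -96.2328 kJ
ΔH = -96.2328 / 0.03480 = -2765 kJ/mol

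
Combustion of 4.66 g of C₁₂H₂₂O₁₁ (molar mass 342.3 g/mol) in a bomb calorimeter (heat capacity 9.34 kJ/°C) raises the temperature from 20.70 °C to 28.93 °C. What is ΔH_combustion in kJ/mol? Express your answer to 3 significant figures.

ΔT = 28.93 − 20.70 = 8.23 °C
q_cal = C_cal × ΔT = 9.34 × 8.23 = 76.8682 kJ
n = 4.66 / 342.3 = 0.01361 mol
q_rxn = −q_cal = -76.8682 kJ
ΔH = -76.8682 / 0.01361 = -5648 kJ/mol

ΔH = -5650 kJ/mol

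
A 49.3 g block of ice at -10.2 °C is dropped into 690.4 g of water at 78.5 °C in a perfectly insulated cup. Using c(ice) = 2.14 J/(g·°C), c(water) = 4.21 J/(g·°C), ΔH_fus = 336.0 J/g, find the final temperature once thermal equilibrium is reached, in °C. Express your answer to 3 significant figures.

T_f = 67.6 °C

Heat to bring ice to 0 °C and melt it: q₁ = 49.3×2.14×10.2 + 49.3×336.0 = 17641 J
Heat the water can supply cooling to 0 °C: 690.4×4.21×78.5 = 228167 J > q₁, so all ice melts.
Energy balance: 690.4×4.21×(78.5 − T) = 17641 + 49.3×4.21×(T − 0)
2906.584(78.5 − T) = 17641 + 207.553 T
228167 − 17641 = 3114.137 T
T = 210526 / 3114.137 = 67.60 °C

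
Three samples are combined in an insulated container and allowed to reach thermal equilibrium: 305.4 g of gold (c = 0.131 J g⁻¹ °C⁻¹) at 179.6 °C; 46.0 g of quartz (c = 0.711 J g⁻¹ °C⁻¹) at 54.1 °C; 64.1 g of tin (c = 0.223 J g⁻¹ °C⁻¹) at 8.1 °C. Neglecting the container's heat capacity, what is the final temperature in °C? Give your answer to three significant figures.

Σ mᵢcᵢ(T − Tᵢ) = 0  ⇒  T = Σ mᵢcᵢTᵢ / Σ mᵢcᵢ
Σ mᵢcᵢ = 305.4×0.131 + 46.0×0.711 + 64.1×0.223 = 87.0077
Σ mᵢcᵢTᵢ = 40.0074×179.6 + 32.706×54.1 + 14.2943×8.1 = 9070.5
T = 9070.5 / 87.0077 = 104.2 °C

T_f = 104 °C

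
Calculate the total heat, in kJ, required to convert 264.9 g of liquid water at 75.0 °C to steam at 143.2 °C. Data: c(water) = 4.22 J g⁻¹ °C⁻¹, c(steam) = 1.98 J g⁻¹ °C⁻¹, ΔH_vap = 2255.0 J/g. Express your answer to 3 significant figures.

q = 648 kJ

q1 (heat water 75.0→100.0 °C): 264.9 × 4.22 × 25.0 = 27947 J
q2 (vaporize at 100 °C): 264.9 × 2255.0 = 597350 J
q3 (heat steam 100.0→143.2 °C): 264.9 × 1.98 × 43.2 = 22658 J
Total: 27947 + 597350 + 22658 = 647955 J = 648 kJ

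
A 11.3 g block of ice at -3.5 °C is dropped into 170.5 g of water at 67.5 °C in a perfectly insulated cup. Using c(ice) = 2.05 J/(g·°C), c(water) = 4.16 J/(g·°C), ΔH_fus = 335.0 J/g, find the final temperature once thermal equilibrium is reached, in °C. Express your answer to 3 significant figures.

Heat to bring ice to 0 °C and melt it: q₁ = 11.3×2.05×3.5 + 11.3×335.0 = 3866.6 J
Heat the water can supply cooling to 0 °C: 170.5×4.16×67.5 = 47876.4 J > q₁, so all ice melts.
Energy balance: 170.5×4.16×(67.5 − T) = 3866.6 + 11.3×4.16×(T − 0)
709.28(67.5 − T) = 3866.6 + 47.008 T
47876.4 − 3866.6 = 756.288 T
T = 44009.8 / 756.288 = 58.19 °C

T_f = 58.2 °C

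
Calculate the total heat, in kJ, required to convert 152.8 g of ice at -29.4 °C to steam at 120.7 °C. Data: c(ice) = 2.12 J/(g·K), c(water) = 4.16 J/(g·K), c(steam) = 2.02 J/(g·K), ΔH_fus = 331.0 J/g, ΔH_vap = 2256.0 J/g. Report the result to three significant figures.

q1 (heat ice -29.4→0.0 °C): 152.8 × 2.12 × 29.4 = 9524 J
q2 (melt at 0 °C): 152.8 × 331.0 = 50577 J
q3 (heat water 0.0→100.0 °C): 152.8 × 4.16 × 100.0 = 63565 J
q4 (vaporize at 100 °C): 152.8 × 2256.0 = 344717 J
q5 (heat steam 100.0→120.7 °C): 152.8 × 2.02 × 20.7 = 6389 J
Total: 9524 + 50577 + 63565 + 344717 + 6389 = 474772 J = 475 kJ

q = 475 kJ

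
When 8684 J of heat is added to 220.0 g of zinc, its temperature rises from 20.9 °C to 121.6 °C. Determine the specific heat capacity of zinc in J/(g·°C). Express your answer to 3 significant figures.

c = 0.392 J/(g·°C)

c = q / (m ΔT) = 8684 / (220.0 × 100.7)
c = 8684 / 22154 = 0.392 J/(g·°C)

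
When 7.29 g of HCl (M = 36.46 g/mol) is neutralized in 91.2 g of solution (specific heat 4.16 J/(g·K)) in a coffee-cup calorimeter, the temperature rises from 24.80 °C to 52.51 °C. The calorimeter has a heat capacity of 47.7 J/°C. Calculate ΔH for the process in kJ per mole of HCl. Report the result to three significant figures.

ΔH = -59.2 kJ/mol

|ΔT| = |52.51 − 24.80| = 27.71 °C
|q_surr| = (91.2 × 4.16 + 47.7) × 27.71 = 427.092 × 27.71 = 11830 J
n(HCl) = 7.29 / 36.46 = 0.1999 mol
Temperature rose, so q_rxn = −|q_surr| = -11.83 kJ
ΔH = q_rxn / n = -59.18 kJ/mol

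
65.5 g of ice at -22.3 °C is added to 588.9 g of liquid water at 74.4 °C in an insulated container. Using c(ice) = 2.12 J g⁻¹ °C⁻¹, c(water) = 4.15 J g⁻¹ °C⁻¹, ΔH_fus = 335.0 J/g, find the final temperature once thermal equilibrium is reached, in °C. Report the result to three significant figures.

T_f = 57.7 °C

Heat to bring ice to 0 °C and melt it: q₁ = 65.5×2.12×22.3 + 65.5×335.0 = 25039 J
Heat the water can supply cooling to 0 °C: 588.9×4.15×74.4 = 181829 J > q₁, so all ice melts.
Energy balance: 588.9×4.15×(74.4 − T) = 25039 + 65.5×4.15×(T − 0)
2443.935(74.4 − T) = 25039 + 271.825 T
181829 − 25039 = 2715.760 T
T = 156790 / 2715.760 = 57.73 °C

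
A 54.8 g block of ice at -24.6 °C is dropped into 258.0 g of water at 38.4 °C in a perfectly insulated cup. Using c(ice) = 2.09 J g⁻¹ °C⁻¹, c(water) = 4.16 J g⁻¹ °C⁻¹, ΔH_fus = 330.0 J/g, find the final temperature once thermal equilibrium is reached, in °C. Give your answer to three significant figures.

Heat to bring ice to 0 °C and melt it: q₁ = 54.8×2.09×24.6 + 54.8×330.0 = 20901 J
Heat the water can supply cooling to 0 °C: 258.0×4.16×38.4 = 41214.0 J > q₁, so all ice melts.
Energy balance: 258.0×4.16×(38.4 − T) = 20901 + 54.8×4.16×(T − 0)
1073.28(38.4 − T) = 20901 + 227.968 T
41214.0 − 20901 = 1301.248 T
T = 20313.0 / 1301.248 = 15.61 °C

T_f = 15.6 °C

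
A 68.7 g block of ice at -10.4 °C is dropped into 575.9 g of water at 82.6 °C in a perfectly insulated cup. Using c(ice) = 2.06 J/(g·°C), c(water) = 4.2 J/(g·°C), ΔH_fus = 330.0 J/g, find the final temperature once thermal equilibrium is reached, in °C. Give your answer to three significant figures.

Heat to bring ice to 0 °C and melt it: q₁ = 68.7×2.06×10.4 + 68.7×330.0 = 24143 J
Heat the water can supply cooling to 0 °C: 575.9×4.2×82.6 = 199791 J > q₁, so all ice melts.
Energy balance: 575.9×4.2×(82.6 − T) = 24143 + 68.7×4.2×(T − 0)
2418.78(82.6 − T) = 24143 + 288.54 T
199791 − 24143 = 2707.32 T
T = 175648 / 2707.32 = 64.88 °C

T_f = 64.9 °C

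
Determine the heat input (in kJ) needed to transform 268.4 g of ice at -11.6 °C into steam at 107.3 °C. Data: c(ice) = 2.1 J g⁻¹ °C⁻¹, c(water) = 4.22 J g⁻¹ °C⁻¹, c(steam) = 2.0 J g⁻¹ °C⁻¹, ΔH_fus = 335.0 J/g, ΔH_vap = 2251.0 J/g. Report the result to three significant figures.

q = 818 kJ

q1 (heat ice -11.6→0.0 °C): 268.4 × 2.1 × 11.6 = 6538 J
q2 (melt at 0 °C): 268.4 × 335.0 = 89914 J
q3 (heat water 0.0→100.0 °C): 268.4 × 4.22 × 100.0 = 113265 J
q4 (vaporize at 100 °C): 268.4 × 2251.0 = 604168 J
q5 (heat steam 100.0→107.3 °C): 268.4 × 2.0 × 7.3 = 3919 J
Total: 6538 + 89914 + 113265 + 604168 + 3919 = 817804 J = 818 kJ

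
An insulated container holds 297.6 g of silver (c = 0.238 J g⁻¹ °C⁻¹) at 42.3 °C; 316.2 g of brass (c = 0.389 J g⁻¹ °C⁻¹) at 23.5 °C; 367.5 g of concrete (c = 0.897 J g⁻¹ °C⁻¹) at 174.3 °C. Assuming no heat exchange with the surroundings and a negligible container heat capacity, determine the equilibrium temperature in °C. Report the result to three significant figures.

T_f = 121 °C

Σ mᵢcᵢ(T − Tᵢ) = 0  ⇒  T = Σ mᵢcᵢTᵢ / Σ mᵢcᵢ
Σ mᵢcᵢ = 297.6×0.238 + 316.2×0.389 + 367.5×0.897 = 523.4781
Σ mᵢcᵢTᵢ = 70.8288×42.3 + 123.0018×23.5 + 329.6475×174.3 = 63344
T = 63344 / 523.4781 = 121.0 °C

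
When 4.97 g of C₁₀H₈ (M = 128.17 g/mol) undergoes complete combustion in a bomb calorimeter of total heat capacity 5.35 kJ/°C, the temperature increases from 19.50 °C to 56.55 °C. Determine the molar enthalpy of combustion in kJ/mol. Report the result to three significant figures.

ΔH = -5110 kJ/mol

ΔT = 56.55 − 19.50 = 37.05 °C
q_cal = C_cal × ΔT = 5.35 × 37.05 = 198.2175 kJ
n = 4.97 / 128.17 = 0.03878 mol
q_rxn = −q_cal = -198.2175 kJ
ΔH = -198.2175 / 0.03878 = -5111 kJ/mol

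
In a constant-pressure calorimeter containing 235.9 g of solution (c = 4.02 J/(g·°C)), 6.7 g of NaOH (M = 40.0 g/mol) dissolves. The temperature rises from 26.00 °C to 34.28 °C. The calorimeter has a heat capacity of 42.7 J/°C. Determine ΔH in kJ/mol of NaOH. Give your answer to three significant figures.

|ΔT| = |34.28 − 26.00| = 8.28 °C
|q_surr| = (235.9 × 4.02 + 42.7) × 8.28 = 991.018 × 8.28 = 8206 J
n(NaOH) = 6.7 / 40.0 = 0.1675 mol
Temperature rose, so q_rxn = −|q_surr| = -8.206 kJ
ΔH = q_rxn / n = -48.99 kJ/mol

ΔH = -49.0 kJ/mol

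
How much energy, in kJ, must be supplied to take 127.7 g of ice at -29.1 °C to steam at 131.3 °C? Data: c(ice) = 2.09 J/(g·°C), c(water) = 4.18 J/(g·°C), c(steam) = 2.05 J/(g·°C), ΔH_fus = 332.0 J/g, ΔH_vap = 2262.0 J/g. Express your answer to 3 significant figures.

q = 401 kJ

q1 (heat ice -29.1→0.0 °C): 127.7 × 2.09 × 29.1 = 7767 J
q2 (melt at 0 °C): 127.7 × 332.0 = 42396 J
q3 (heat water 0.0→100.0 °C): 127.7 × 4.18 × 100.0 = 53379 J
q4 (vaporize at 100 °C): 127.7 × 2262.0 = 288857 J
q5 (heat steam 100.0→131.3 °C): 127.7 × 2.05 × 31.3 = 8194 J
Total: 7767 + 42396 + 53379 + 288857 + 8194 = 400593 J = 401 kJ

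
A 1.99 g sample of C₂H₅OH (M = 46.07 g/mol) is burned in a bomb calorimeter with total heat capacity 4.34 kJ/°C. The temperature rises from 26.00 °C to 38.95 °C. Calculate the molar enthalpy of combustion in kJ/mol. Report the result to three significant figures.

ΔT = 38.95 − 26.00 = 12.95 °C
q_cal = C_cal × ΔT = 4.34 × 12.95 = 56.203 kJ
n = 1.99 / 46.07 = 0.04320 mol
q_rxn = −q_cal = -56.203 kJ
ΔH = -56.203 / 0.04320 = -1301 kJ/mol

ΔH = -1300 kJ/mol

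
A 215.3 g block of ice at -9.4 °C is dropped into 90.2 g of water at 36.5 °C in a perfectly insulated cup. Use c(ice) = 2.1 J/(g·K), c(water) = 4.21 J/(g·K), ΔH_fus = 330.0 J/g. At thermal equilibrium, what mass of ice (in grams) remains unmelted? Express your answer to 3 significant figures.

m_ice remaining = 186 g

Heat to warm all ice to 0 °C: 215.3×2.1×9.4 = 4250.0 J
Heat released by water cooling to 0 °C: 90.2×4.21×36.5 = 13861 J
13861 J < 4250.0 + 215.3×330.0 = 75299.0 J, so not all ice melts; final T = 0 °C.
Heat left for melting: 13861 − 4250.0 = 9611.0 J
Mass melted = 9611.0 / 330.0 = 29.12 g
Ice remaining = 215.3 − 29.12 = 186.18 g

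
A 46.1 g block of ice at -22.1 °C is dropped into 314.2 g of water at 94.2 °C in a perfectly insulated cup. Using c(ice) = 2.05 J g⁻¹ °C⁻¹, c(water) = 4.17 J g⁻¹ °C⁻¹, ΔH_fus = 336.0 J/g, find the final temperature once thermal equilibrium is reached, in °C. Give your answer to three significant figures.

Heat to bring ice to 0 °C and melt it: q₁ = 46.1×2.05×22.1 + 46.1×336.0 = 17578 J
Heat the water can supply cooling to 0 °C: 314.2×4.17×94.2 = 123422 J > q₁, so all ice melts.
Energy balance: 314.2×4.17×(94.2 − T) = 17578 + 46.1×4.17×(T − 0)
1310.214(94.2 − T) = 17578 + 192.237 T
123422 − 17578 = 1502.451 T
T = 105844 / 1502.451 = 70.448 °C

T_f = 70.4 °C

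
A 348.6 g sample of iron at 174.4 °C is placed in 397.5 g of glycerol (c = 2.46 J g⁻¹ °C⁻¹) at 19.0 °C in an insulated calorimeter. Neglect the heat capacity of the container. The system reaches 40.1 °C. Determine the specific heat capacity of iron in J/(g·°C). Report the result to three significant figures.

q_gained = (397.5 × 2.46) × (40.1 − 19.0) = 20630 J
q_lost = 348.6 × c × (174.4 − 40.1) = 46816.98 c
Set equal: c = 20630 / 46816.98 = 0.441 J/(g·°C)

c = 0.441 J/(g·°C)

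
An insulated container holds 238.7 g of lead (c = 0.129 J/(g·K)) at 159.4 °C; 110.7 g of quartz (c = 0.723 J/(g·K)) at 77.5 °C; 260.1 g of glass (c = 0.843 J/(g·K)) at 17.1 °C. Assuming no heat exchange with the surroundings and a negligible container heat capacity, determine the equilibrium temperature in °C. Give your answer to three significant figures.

Σ mᵢcᵢ(T − Tᵢ) = 0  ⇒  T = Σ mᵢcᵢTᵢ / Σ mᵢcᵢ
Σ mᵢcᵢ = 238.7×0.129 + 110.7×0.723 + 260.1×0.843 = 330.0927
Σ mᵢcᵢTᵢ = 30.7923×159.4 + 80.0361×77.5 + 219.2643×17.1 = 14861
T = 14861 / 330.0927 = 45.02 °C

T_f = 45.0 °C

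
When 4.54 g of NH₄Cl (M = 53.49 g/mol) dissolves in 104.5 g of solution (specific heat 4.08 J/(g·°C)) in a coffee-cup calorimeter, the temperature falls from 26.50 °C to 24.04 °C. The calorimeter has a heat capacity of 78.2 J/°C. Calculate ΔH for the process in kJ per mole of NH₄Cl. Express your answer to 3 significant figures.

ΔH = 14.6 kJ/mol

|ΔT| = |24.04 − 26.50| = 2.46 °C
|q_surr| = (104.5 × 4.08 + 78.2) × 2.46 = 504.56 × 2.46 = 1241 J
n(NH₄Cl) = 4.54 / 53.49 = 0.08488 mol
Temperature fell, so q_rxn = +|q_surr| = 1.241 kJ
ΔH = q_rxn / n = 14.62 kJ/mol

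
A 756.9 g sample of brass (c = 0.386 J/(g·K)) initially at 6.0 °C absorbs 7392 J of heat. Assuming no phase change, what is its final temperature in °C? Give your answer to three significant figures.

T_f = 31.3 °C

ΔT = q / (m c) = 7392 / (756.9 × 0.386) = 25.30 °C
T_f = 6.0 + 25.30 = 31.30 °C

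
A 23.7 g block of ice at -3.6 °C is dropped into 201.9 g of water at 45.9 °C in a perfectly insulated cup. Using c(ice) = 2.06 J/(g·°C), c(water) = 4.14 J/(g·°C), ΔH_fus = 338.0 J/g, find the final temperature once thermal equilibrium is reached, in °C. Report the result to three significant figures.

Heat to bring ice to 0 °C and melt it: q₁ = 23.7×2.06×3.6 + 23.7×338.0 = 8186.4 J
Heat the water can supply cooling to 0 °C: 201.9×4.14×45.9 = 38366.2 J > q₁, so all ice melts.
Energy balance: 201.9×4.14×(45.9 − T) = 8186.4 + 23.7×4.14×(T − 0)
835.866(45.9 − T) = 8186.4 + 98.118 T
38366.2 − 8186.4 = 933.984 T
T = 30179.8 / 933.984 = 32.31 °C

T_f = 32.3 °C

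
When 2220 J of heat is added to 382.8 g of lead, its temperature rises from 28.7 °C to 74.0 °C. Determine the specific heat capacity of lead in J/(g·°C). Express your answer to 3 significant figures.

c = 0.128 J/(g·°C)

c = q / (m ΔT) = 2220 / (382.8 × 45.3)
c = 2220 / 17340.84 = 0.128 J/(g·°C)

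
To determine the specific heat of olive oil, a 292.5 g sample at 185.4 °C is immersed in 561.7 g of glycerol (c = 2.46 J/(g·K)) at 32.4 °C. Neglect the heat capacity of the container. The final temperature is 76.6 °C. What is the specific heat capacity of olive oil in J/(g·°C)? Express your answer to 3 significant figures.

c = 1.92 J/(g·°C)

q_gained = (561.7 × 2.46) × (76.6 − 32.4) = 61070 J
q_lost = 292.5 × c × (185.4 − 76.6) = 31824 c
Set equal: c = 61070 / 31824 = 1.92 J/(g·°C)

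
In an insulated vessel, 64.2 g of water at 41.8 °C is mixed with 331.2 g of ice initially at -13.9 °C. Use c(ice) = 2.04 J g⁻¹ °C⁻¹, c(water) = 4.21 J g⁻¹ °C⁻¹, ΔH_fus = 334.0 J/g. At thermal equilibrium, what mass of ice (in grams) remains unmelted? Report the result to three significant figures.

m_ice remaining = 325 g

Heat to warm all ice to 0 °C: 331.2×2.04×13.9 = 9391.5 J
Heat released by water cooling to 0 °C: 64.2×4.21×41.8 = 11298 J
11298 J < 9391.5 + 331.2×334.0 = 120012.3 J, so not all ice melts; final T = 0 °C.
Heat left for melting: 11298 − 9391.5 = 1906.5 J
Mass melted = 1906.5 / 334.0 = 5.708 g
Ice remaining = 331.2 − 5.708 = 325.492 g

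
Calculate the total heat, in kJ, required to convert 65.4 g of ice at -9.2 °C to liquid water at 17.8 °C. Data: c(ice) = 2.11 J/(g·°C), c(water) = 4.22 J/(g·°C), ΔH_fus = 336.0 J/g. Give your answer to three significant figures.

q1 (heat ice -9.2→0.0 °C): 65.4 × 2.11 × 9.2 = 1270 J
q2 (melt at 0 °C): 65.4 × 336.0 = 21974 J
q3 (heat water 0.0→17.8 °C): 65.4 × 4.22 × 17.8 = 4913 J
Total: 1270 + 21974 + 4913 = 28157 J = 28.2 kJ

q = 28.2 kJ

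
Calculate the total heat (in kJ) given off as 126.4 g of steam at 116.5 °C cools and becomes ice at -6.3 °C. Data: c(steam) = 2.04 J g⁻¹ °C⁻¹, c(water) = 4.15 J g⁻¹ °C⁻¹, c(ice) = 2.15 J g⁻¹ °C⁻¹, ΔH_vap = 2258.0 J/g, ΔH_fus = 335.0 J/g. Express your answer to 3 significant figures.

q = 386 kJ

q1 (cool steam 116.5→100 °C): 126.4 × 2.04 × 16.5 = 4255 J
q2 (condense at 100 °C): 126.4 × 2258.0 = 285411 J
q3 (cool water 100→0 °C): 126.4 × 4.15 × 100.0 = 52456 J
q4 (freeze at 0 °C): 126.4 × 335.0 = 42344 J
q5 (cool ice 0→-6.3 °C): 126.4 × 2.15 × 6.3 = 1712 J
Total: 4255 + 285411 + 52456 + 42344 + 1712 = 386178 J = 386 kJ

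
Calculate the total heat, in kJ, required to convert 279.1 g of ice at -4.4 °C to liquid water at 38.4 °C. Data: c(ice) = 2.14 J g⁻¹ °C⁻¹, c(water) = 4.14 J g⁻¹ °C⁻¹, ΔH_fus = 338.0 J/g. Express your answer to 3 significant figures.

q1 (heat ice -4.4→0.0 °C): 279.1 × 2.14 × 4.4 = 2628 J
q2 (melt at 0 °C): 279.1 × 338.0 = 94336 J
q3 (heat water 0.0→38.4 °C): 279.1 × 4.14 × 38.4 = 44370 J
Total: 2628 + 94336 + 44370 = 141334 J = 141 kJ

q = 141 kJ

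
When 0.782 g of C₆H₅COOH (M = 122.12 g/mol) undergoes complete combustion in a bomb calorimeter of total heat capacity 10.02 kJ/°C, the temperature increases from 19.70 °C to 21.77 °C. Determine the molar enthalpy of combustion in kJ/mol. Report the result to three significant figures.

ΔT = 21.77 − 19.70 = 2.07 °C
q_cal = C_cal × ΔT = 10.02 × 2.07 = 20.7414 kJ
n = 0.782 / 122.12 = 0.006404 mol
q_rxn = −q_cal = -20.7414 kJ
ΔH = -20.7414 / 0.006404 = -3239 kJ/mol

ΔH = -3240 kJ/mol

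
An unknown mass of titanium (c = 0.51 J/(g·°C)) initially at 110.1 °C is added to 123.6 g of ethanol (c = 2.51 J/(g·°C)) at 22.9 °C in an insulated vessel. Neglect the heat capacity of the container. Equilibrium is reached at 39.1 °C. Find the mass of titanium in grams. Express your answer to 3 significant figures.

q_gained = (123.6 × 2.51) × (39.1 − 22.9) = 5026 J
q_lost = m × 0.51 × (110.1 − 39.1) = 36.21 m
m = 5026 / 36.21 = 139 g

m = 139 g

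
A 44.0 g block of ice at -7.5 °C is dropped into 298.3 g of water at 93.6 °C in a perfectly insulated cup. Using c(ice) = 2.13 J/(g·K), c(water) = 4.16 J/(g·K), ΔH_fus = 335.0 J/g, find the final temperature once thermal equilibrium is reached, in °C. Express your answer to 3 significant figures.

Heat to bring ice to 0 °C and melt it: q₁ = 44.0×2.13×7.5 + 44.0×335.0 = 15443 J
Heat the water can supply cooling to 0 °C: 298.3×4.16×93.6 = 116151 J > q₁, so all ice melts.
Energy balance: 298.3×4.16×(93.6 − T) = 15443 + 44.0×4.16×(T − 0)
1240.928(93.6 − T) = 15443 + 183.04 T
116151 − 15443 = 1423.968 T
T = 100708 / 1423.968 = 70.72 °C

T_f = 70.7 °C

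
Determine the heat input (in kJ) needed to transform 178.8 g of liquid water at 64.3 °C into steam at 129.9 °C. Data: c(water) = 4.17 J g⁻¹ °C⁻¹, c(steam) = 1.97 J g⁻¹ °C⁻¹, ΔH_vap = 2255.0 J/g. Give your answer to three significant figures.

q1 (heat water 64.3→100.0 °C): 178.8 × 4.17 × 35.7 = 26618 J
q2 (vaporize at 100 °C): 178.8 × 2255.0 = 403194 J
q3 (heat steam 100.0→129.9 °C): 178.8 × 1.97 × 29.9 = 10532 J
Total: 26618 + 403194 + 10532 = 440344 J = 440 kJ

q = 440 kJ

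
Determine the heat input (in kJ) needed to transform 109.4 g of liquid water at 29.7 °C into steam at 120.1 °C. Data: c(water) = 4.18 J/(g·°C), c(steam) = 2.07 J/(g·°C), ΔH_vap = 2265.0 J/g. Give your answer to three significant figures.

q = 284 kJ

q1 (heat water 29.7→100.0 °C): 109.4 × 4.18 × 70.3 = 32148 J
q2 (vaporize at 100 °C): 109.4 × 2265.0 = 247791 J
q3 (heat steam 100.0→120.1 °C): 109.4 × 2.07 × 20.1 = 4552 J
Total: 32148 + 247791 + 4552 = 284491 J = 284 kJ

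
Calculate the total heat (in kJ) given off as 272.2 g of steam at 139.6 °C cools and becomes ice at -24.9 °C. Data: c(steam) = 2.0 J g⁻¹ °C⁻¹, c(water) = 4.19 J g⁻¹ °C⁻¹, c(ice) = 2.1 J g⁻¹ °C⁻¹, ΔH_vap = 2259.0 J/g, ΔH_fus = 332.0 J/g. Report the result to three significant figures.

q = 855 kJ

q1 (cool steam 139.6→100 °C): 272.2 × 2.0 × 39.6 = 21558 J
q2 (condense at 100 °C): 272.2 × 2259.0 = 614900 J
q3 (cool water 100→0 °C): 272.2 × 4.19 × 100.0 = 114052 J
q4 (freeze at 0 °C): 272.2 × 332.0 = 90370 J
q5 (cool ice 0→-24.9 °C): 272.2 × 2.1 × 24.9 = 14233 J
Total: 21558 + 614900 + 114052 + 90370 + 14233 = 855113 J = 855 kJ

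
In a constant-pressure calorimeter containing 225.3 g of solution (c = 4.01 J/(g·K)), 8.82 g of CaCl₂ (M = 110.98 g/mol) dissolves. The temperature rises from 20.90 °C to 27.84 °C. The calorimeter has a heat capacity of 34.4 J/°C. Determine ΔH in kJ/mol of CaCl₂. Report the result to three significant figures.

|ΔT| = |27.84 − 20.90| = 6.94 °C
|q_surr| = (225.3 × 4.01 + 34.4) × 6.94 = 937.853 × 6.94 = 6509 J
n(CaCl₂) = 8.82 / 110.98 = 0.07947 mol
Temperature rose, so q_rxn = −|q_surr| = -6.509 kJ
ΔH = q_rxn / n = -81.91 kJ/mol

ΔH = -81.9 kJ/mol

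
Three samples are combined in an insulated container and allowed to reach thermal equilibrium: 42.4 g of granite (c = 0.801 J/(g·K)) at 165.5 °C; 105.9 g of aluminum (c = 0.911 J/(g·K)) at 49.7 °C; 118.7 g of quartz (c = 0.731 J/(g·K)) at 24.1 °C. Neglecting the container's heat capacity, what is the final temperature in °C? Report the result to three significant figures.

T_f = 57.6 °C

Σ mᵢcᵢ(T − Tᵢ) = 0  ⇒  T = Σ mᵢcᵢTᵢ / Σ mᵢcᵢ
Σ mᵢcᵢ = 42.4×0.801 + 105.9×0.911 + 118.7×0.731 = 217.2070
Σ mᵢcᵢTᵢ = 33.9624×165.5 + 96.4749×49.7 + 86.7697×24.1 = 12507
T = 12507 / 217.2070 = 57.58 °C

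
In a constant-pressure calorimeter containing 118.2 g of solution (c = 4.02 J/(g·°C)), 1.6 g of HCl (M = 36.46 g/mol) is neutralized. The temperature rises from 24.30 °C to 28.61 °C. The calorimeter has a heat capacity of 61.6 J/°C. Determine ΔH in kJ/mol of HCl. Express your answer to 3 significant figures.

ΔH = -52.7 kJ/mol

|ΔT| = |28.61 − 24.30| = 4.31 °C
|q_surr| = (118.2 × 4.02 + 61.6) × 4.31 = 536.764 × 4.31 = 2313 J
n(HCl) = 1.6 / 36.46 = 0.04388 mol
Temperature rose, so q_rxn = −|q_surr| = -2.313 kJ
ΔH = q_rxn / n = -52.71 kJ/mol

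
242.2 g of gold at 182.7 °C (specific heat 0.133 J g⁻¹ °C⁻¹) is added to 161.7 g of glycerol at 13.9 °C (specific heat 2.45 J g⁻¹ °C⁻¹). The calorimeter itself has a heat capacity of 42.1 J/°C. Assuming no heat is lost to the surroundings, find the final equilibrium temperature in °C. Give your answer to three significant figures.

Heat lost by gold = heat gained by glycerol + calorimeter.
(242.2)(0.133)(182.7 − T) = [(161.7)(2.45) + 42.1](T − 13.9)
32.2126 (182.7 − T) = 438.265 (T − 13.9)
5885.2 − 32.2126 T = 438.265 T − 6091.9
11977.1 = 470.4776 T
T = 25.46 °C

T_f = 25.5 °C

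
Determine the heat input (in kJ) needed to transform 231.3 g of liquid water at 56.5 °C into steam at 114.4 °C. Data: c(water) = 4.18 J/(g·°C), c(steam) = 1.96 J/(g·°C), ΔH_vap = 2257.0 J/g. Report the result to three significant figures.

q = 571 kJ

q1 (heat water 56.5→100.0 °C): 231.3 × 4.18 × 43.5 = 42057 J
q2 (vaporize at 100 °C): 231.3 × 2257.0 = 522044 J
q3 (heat steam 100.0→114.4 °C): 231.3 × 1.96 × 14.4 = 6528 J
Total: 42057 + 522044 + 6528 = 570629 J = 571 kJ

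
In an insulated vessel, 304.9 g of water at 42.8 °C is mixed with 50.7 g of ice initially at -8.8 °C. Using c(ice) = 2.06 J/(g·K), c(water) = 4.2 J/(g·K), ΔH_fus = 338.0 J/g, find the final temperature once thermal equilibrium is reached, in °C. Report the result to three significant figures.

Heat to bring ice to 0 °C and melt it: q₁ = 50.7×2.06×8.8 + 50.7×338.0 = 18056 J
Heat the water can supply cooling to 0 °C: 304.9×4.2×42.8 = 54808.8 J > q₁, so all ice melts.
Energy balance: 304.9×4.2×(42.8 − T) = 18056 + 50.7×4.2×(T − 0)
1280.58(42.8 − T) = 18056 + 212.94 T
54808.8 − 18056 = 1493.52 T
T = 36752.8 / 1493.52 = 24.61 °C

T_f = 24.6 °C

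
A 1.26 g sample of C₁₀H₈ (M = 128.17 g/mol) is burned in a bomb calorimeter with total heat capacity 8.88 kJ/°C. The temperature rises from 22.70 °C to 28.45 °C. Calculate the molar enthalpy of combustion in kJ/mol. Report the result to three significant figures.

ΔH = -5190 kJ/mol

ΔT = 28.45 − 22.70 = 5.75 °C
q_cal = C_cal × ΔT = 8.88 × 5.75 = 51.06 kJ
n = 1.26 / 128.17 = 0.009831 mol
q_rxn = −q_cal = -51.06 kJ
ΔH = -51.06 / 0.009831 = -5194 kJ/mol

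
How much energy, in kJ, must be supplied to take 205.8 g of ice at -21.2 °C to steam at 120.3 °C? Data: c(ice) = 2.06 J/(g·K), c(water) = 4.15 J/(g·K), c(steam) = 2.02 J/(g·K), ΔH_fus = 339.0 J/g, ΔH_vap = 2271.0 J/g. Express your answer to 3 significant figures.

q = 640 kJ

q1 (heat ice -21.2→0.0 °C): 205.8 × 2.06 × 21.2 = 8988 J
q2 (melt at 0 °C): 205.8 × 339.0 = 69766 J
q3 (heat water 0.0→100.0 °C): 205.8 × 4.15 × 100.0 = 85407 J
q4 (vaporize at 100 °C): 205.8 × 2271.0 = 467372 J
q5 (heat steam 100.0→120.3 °C): 205.8 × 2.02 × 20.3 = 8439 J
Total: 8988 + 69766 + 85407 + 467372 + 8439 = 639972 J = 640 kJ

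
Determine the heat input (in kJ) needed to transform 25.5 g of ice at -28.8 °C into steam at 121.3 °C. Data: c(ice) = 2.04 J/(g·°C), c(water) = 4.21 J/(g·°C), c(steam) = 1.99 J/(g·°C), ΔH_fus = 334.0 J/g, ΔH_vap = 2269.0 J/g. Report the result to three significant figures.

q = 79.7 kJ

q1 (heat ice -28.8→0.0 °C): 25.5 × 2.04 × 28.8 = 1498 J
q2 (melt at 0 °C): 25.5 × 334.0 = 8517 J
q3 (heat water 0.0→100.0 °C): 25.5 × 4.21 × 100.0 = 10736 J
q4 (vaporize at 100 °C): 25.5 × 2269.0 = 57860 J
q5 (heat steam 100.0→121.3 °C): 25.5 × 1.99 × 21.3 = 1081 J
Total: 1498 + 8517 + 10736 + 57860 + 1081 = 79692 J = 79.7 kJ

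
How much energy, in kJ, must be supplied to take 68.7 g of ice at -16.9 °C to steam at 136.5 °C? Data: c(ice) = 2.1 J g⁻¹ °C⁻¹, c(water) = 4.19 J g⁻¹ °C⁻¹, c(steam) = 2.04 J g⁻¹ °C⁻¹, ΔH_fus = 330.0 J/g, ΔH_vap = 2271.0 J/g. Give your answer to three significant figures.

q = 215 kJ

q1 (heat ice -16.9→0.0 °C): 68.7 × 2.1 × 16.9 = 2438 J
q2 (melt at 0 °C): 68.7 × 330.0 = 22671 J
q3 (heat water 0.0→100.0 °C): 68.7 × 4.19 × 100.0 = 28785 J
q4 (vaporize at 100 °C): 68.7 × 2271.0 = 156018 J
q5 (heat steam 100.0→136.5 °C): 68.7 × 2.04 × 36.5 = 5115 J
Total: 2438 + 22671 + 28785 + 156018 + 5115 = 215027 J = 215 kJ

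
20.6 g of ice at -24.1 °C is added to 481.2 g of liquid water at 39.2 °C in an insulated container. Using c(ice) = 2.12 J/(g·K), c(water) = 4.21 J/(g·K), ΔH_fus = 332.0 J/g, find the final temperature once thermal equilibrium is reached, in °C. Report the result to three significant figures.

T_f = 33.9 °C

Heat to bring ice to 0 °C and melt it: q₁ = 20.6×2.12×24.1 + 20.6×332.0 = 7891.7 J
Heat the water can supply cooling to 0 °C: 481.2×4.21×39.2 = 79413.4 J > q₁, so all ice melts.
Energy balance: 481.2×4.21×(39.2 − T) = 7891.7 + 20.6×4.21×(T − 0)
2025.852(39.2 − T) = 7891.7 + 86.726 T
79413.4 − 7891.7 = 2112.578 T
T = 71521.7 / 2112.578 = 33.86 °C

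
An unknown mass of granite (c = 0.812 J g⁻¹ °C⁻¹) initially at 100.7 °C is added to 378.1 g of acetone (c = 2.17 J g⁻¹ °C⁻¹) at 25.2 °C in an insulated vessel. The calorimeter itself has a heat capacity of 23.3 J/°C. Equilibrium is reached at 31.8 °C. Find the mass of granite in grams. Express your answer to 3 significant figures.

m = 99.5 g

q_gained = (378.1 × 2.17 + 23.3) × (31.8 − 25.2) = 5569 J
q_lost = m × 0.812 × (100.7 − 31.8) = 55.9468 m
m = 5569 / 55.9468 = 99.5 g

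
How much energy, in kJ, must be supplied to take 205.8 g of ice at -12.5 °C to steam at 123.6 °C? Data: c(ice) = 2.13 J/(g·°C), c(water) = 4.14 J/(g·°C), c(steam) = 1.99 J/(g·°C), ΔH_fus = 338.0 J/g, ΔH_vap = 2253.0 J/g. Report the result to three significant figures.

q = 634 kJ

q1 (heat ice -12.5→0.0 °C): 205.8 × 2.13 × 12.5 = 5479 J
q2 (melt at 0 °C): 205.8 × 338.0 = 69560 J
q3 (heat water 0.0→100.0 °C): 205.8 × 4.14 × 100.0 = 85201 J
q4 (vaporize at 100 °C): 205.8 × 2253.0 = 463667 J
q5 (heat steam 100.0→123.6 °C): 205.8 × 1.99 × 23.6 = 9665 J
Total: 5479 + 69560 + 85201 + 463667 + 9665 = 633572 J = 634 kJ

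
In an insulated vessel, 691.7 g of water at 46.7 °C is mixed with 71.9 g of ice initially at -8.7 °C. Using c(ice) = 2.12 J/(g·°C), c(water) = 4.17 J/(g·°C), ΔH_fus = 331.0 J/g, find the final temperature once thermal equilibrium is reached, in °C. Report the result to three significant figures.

Heat to bring ice to 0 °C and melt it: q₁ = 71.9×2.12×8.7 + 71.9×331.0 = 25125 J
Heat the water can supply cooling to 0 °C: 691.7×4.17×46.7 = 134701 J > q₁, so all ice melts.
Energy balance: 691.7×4.17×(46.7 − T) = 25125 + 71.9×4.17×(T − 0)
2884.389(46.7 − T) = 25125 + 299.823 T
134701 − 25125 = 3184.212 T
T = 109576 / 3184.212 = 34.41 °C

T_f = 34.4 °C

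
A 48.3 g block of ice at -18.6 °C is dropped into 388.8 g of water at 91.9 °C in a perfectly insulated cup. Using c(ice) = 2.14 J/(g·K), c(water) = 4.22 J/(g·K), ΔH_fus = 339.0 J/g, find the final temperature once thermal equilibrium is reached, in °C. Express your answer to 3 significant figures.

Heat to bring ice to 0 °C and melt it: q₁ = 48.3×2.14×18.6 + 48.3×339.0 = 18296 J
Heat the water can supply cooling to 0 °C: 388.8×4.22×91.9 = 150784 J > q₁, so all ice melts.
Energy balance: 388.8×4.22×(91.9 − T) = 18296 + 48.3×4.22×(T − 0)
1640.736(91.9 − T) = 18296 + 203.826 T
150784 − 18296 = 1844.562 T
T = 132488 / 1844.562 = 71.83 °C

T_f = 71.8 °C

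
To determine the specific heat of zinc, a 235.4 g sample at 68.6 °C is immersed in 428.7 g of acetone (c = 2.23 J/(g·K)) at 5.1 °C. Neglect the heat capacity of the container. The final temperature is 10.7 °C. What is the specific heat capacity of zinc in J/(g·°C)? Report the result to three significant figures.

c = 0.393 J/(g·°C)

q_gained = (428.7 × 2.23) × (10.7 − 5.1) = 5354 J
q_lost = 235.4 × c × (68.6 − 10.7) = 13629.66 c
Set equal: c = 5354 / 13629.66 = 0.393 J/(g·°C)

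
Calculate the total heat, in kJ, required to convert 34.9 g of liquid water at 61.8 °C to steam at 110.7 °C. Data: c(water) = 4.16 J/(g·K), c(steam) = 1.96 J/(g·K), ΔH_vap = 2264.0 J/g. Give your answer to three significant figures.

q = 85.3 kJ

q1 (heat water 61.8→100.0 °C): 34.9 × 4.16 × 38.2 = 5546 J
q2 (vaporize at 100 °C): 34.9 × 2264.0 = 79014 J
q3 (heat steam 100.0→110.7 °C): 34.9 × 1.96 × 10.7 = 732 J
Total: 5546 + 79014 + 732 = 85292 J = 85.3 kJ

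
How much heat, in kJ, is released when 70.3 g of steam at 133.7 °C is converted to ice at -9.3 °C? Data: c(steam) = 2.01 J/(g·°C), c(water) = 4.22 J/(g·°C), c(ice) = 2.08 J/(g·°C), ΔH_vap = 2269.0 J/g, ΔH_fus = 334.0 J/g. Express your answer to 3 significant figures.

q = 219 kJ

q1 (cool steam 133.7→100 °C): 70.3 × 2.01 × 33.7 = 4762 J
q2 (condense at 100 °C): 70.3 × 2269.0 = 159511 J
q3 (cool water 100→0 °C): 70.3 × 4.22 × 100.0 = 29667 J
q4 (freeze at 0 °C): 70.3 × 334.0 = 23480 J
q5 (cool ice 0→-9.3 °C): 70.3 × 2.08 × 9.3 = 1360 J
Total: 4762 + 159511 + 29667 + 23480 + 1360 = 218780 J = 219 kJ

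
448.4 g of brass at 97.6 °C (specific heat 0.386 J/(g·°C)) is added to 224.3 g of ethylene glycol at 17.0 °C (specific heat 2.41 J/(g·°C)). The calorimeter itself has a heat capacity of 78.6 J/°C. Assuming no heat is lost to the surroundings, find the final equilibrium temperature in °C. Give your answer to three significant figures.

Heat lost by brass = heat gained by ethylene glycol + calorimeter.
(448.4)(0.386)(97.6 − T) = [(224.3)(2.41) + 78.6](T − 17.0)
173.0824 (97.6 − T) = 619.163 (T − 17.0)
16893 − 173.0824 T = 619.163 T − 10526
27419 = 792.2454 T
T = 34.61 °C

T_f = 34.6 °C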